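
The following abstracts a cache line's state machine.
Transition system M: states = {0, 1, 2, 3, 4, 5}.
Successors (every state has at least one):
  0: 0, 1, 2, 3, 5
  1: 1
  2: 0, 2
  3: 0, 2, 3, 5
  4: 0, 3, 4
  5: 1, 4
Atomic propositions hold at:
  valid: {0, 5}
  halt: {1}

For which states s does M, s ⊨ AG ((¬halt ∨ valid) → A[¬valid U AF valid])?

{1}

Sat(¬halt) = {0, 2, 3, 4, 5}
Sat(¬halt ∨ valid) = {0, 2, 3, 4, 5}
Sat(¬valid) = {1, 2, 3, 4}
AF valid: least fixpoint, start Z0 = {0, 5}, add states with every successor in Z. Already a fixed point.
Sat(AF valid) = {0, 5}
A[¬valid U AF valid]: least fixpoint, start Z0 = Sat(AF valid) = {0, 5}, add states in Sat(¬valid) with every successor in Z. Already a fixed point.
Sat(A[¬valid U AF valid]) = {0, 5}
Sat((¬halt ∨ valid) → A[¬valid U AF valid]) = {0, 1, 5}
AG ((¬halt ∨ valid) → A[¬valid U AF valid]): greatest fixpoint, start Z0 = {0, 1, 5}, keep only states in Sat with every successor in Z. Z1 = {1}; fixed.
Sat(AG ((¬halt ∨ valid) → A[¬valid U AF valid])) = {1}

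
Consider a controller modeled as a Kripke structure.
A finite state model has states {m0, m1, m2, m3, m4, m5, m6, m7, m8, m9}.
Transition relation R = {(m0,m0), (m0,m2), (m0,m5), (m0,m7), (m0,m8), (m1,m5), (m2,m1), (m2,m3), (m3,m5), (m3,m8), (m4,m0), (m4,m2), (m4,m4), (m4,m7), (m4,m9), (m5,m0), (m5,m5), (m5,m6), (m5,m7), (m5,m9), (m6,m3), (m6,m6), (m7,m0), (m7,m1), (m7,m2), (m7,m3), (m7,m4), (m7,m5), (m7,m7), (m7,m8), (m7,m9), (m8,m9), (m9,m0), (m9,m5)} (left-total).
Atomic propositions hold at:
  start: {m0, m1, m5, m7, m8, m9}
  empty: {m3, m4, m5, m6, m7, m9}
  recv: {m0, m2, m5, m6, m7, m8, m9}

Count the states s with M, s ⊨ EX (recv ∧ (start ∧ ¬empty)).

6

Sat(¬empty) = {m0, m1, m2, m8}
Sat(start ∧ ¬empty) = {m0, m1, m8}
Sat(recv ∧ (start ∧ ¬empty)) = {m0, m8}
Sat(EX (recv ∧ (start ∧ ¬empty))) = {s : some successor in {m0, m8}} = {m0, m3, m4, m5, m7, m9}
|Sat(EX (recv ∧ (start ∧ ¬empty)))| = |{m0, m3, m4, m5, m7, m9}| = 6.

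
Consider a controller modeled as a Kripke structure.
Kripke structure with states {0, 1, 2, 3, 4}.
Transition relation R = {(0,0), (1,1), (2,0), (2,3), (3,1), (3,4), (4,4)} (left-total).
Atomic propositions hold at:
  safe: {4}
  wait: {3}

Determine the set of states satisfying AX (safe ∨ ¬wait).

{0, 1, 3, 4}

Sat(¬wait) = {0, 1, 2, 4}
Sat(safe ∨ ¬wait) = {0, 1, 2, 4}
Sat(AX (safe ∨ ¬wait)) = {s : every successor in {0, 1, 2, 4}} = {0, 1, 3, 4}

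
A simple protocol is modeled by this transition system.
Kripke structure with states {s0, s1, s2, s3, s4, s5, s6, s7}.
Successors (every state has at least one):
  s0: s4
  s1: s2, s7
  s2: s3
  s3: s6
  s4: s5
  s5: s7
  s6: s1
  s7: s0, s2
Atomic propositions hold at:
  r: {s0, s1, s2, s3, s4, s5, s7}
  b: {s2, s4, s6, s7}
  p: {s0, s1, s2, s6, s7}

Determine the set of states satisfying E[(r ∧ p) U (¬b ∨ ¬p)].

{s0, s1, s2, s3, s4, s5, s7}

Sat(r ∧ p) = {s0, s1, s2, s7}
Sat(¬b) = {s0, s1, s3, s5}
Sat(¬p) = {s3, s4, s5}
Sat(¬b ∨ ¬p) = {s0, s1, s3, s4, s5}
E[(r ∧ p) U (¬b ∨ ¬p)]: least fixpoint, start Z0 = Sat((¬b ∨ ¬p)) = {s0, s1, s3, s4, s5}, add states in Sat(r ∧ p) with some successor in Z. Z1 = {s0, s1, s2, s3, s4, s5, s7}; fixed.
Sat(E[(r ∧ p) U (¬b ∨ ¬p)]) = {s0, s1, s2, s3, s4, s5, s7}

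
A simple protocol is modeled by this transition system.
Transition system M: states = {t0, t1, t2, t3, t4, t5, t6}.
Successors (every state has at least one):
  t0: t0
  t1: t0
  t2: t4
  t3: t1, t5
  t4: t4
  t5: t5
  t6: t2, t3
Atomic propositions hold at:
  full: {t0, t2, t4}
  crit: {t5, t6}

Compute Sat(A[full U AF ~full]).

{t1, t3, t5, t6}

Sat(~full) = {t1, t3, t5, t6}
AF ~full: least fixpoint, start Z0 = {t1, t3, t5, t6}, add states with every successor in Z. Already a fixed point.
Sat(AF ~full) = {t1, t3, t5, t6}
A[full U AF ~full]: least fixpoint, start Z0 = Sat(AF ~full) = {t1, t3, t5, t6}, add states in Sat(full) with every successor in Z. Already a fixed point.
Sat(A[full U AF ~full]) = {t1, t3, t5, t6}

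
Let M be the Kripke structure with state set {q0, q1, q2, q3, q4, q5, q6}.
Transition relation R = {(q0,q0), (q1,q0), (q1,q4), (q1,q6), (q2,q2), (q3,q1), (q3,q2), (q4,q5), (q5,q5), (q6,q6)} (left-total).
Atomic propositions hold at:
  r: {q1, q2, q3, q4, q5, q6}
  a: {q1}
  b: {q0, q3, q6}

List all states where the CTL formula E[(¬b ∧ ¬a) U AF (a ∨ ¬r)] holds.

Sat(¬b) = {q1, q2, q4, q5}
Sat(¬a) = {q0, q2, q3, q4, q5, q6}
Sat(¬b ∧ ¬a) = {q2, q4, q5}
Sat(¬r) = {q0}
Sat(a ∨ ¬r) = {q0, q1}
AF (a ∨ ¬r): least fixpoint, start Z0 = {q0, q1}, add states with every successor in Z. Already a fixed point.
Sat(AF (a ∨ ¬r)) = {q0, q1}
E[(¬b ∧ ¬a) U AF (a ∨ ¬r)]: least fixpoint, start Z0 = Sat(AF (a ∨ ¬r)) = {q0, q1}, add states in Sat(¬b ∧ ¬a) with some successor in Z. Already a fixed point.
Sat(E[(¬b ∧ ¬a) U AF (a ∨ ¬r)]) = {q0, q1}

{q0, q1}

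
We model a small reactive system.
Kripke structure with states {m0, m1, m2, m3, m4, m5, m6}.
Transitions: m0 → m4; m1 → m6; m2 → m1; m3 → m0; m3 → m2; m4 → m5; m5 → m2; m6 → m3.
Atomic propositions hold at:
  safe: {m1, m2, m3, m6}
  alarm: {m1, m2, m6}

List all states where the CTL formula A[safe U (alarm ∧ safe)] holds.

Sat(alarm ∧ safe) = {m1, m2, m6}
A[safe U (alarm ∧ safe)]: least fixpoint, start Z0 = Sat((alarm ∧ safe)) = {m1, m2, m6}, add states in Sat(safe) with every successor in Z. Already a fixed point.
Sat(A[safe U (alarm ∧ safe)]) = {m1, m2, m6}

{m1, m2, m6}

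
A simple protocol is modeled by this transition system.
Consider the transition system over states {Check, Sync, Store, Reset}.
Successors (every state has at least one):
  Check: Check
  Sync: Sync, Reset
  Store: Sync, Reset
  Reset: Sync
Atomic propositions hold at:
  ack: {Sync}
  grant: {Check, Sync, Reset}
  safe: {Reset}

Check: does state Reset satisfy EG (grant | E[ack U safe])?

E[ack U safe]: least fixpoint, start Z0 = Sat(safe) = {Reset}, add states in Sat(ack) with some successor in Z. Z1 = {Sync, Reset}; fixed.
Sat(E[ack U safe]) = {Sync, Reset}
Sat(grant | E[ack U safe]) = {Check, Sync, Reset}
EG (grant | E[ack U safe]): greatest fixpoint, start Z0 = {Check, Sync, Reset}, keep only states in Sat with some successor in Z. Already a fixed point.
Sat(EG (grant | E[ack U safe])) = {Check, Sync, Reset}
Reset ∈ Sat(EG (grant | E[ack U safe])) = {Check, Sync, Reset}, so the formula holds at Reset.

Yes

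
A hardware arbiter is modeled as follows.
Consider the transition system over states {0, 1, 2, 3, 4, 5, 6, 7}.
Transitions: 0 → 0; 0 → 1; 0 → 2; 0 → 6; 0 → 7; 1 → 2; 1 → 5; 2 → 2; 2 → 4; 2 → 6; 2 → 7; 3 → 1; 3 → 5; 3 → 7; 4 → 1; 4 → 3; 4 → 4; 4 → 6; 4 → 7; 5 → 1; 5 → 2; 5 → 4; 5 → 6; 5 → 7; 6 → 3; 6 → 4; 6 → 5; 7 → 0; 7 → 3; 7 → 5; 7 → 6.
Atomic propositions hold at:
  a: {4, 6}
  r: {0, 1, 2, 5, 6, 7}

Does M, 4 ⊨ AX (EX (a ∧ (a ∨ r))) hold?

No

Sat(a ∨ r) = {0, 1, 2, 4, 5, 6, 7}
Sat(a ∧ (a ∨ r)) = {4, 6}
Sat(EX (a ∧ (a ∨ r))) = {s : some successor in {4, 6}} = {0, 2, 4, 5, 6, 7}
Sat(AX (EX (a ∧ (a ∨ r)))) = {s : every successor in {0, 2, 4, 5, 6, 7}} = {1, 2}
4 ∉ Sat(AX (EX (a ∧ (a ∨ r)))) = {1, 2}, so the formula does not hold at 4.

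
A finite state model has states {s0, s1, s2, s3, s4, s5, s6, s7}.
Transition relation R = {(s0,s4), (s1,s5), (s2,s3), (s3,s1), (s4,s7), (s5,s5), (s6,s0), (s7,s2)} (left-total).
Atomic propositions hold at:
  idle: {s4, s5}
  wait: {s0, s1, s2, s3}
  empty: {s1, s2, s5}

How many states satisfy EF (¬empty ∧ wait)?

Sat(¬empty) = {s0, s3, s4, s6, s7}
Sat(¬empty ∧ wait) = {s0, s3}
EF (¬empty ∧ wait): least fixpoint, start Z0 = {s0, s3}, add states with some successor in Z. Z1 = {s0, s2, s3, s6}; Z2 = {s0, s2, s3, s6, s7}; Z3 = {s0, s2, s3, s4, s6, s7}; fixed.
Sat(EF (¬empty ∧ wait)) = {s0, s2, s3, s4, s6, s7}
|Sat(EF (¬empty ∧ wait))| = |{s0, s2, s3, s4, s6, s7}| = 6.

6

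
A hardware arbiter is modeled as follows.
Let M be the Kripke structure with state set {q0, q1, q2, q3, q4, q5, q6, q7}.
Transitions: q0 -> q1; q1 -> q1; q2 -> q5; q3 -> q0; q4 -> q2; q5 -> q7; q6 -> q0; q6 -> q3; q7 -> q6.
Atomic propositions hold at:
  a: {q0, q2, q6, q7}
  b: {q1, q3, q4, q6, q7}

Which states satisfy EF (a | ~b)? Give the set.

{q0, q2, q3, q4, q5, q6, q7}

Sat(~b) = {q0, q2, q5}
Sat(a | ~b) = {q0, q2, q5, q6, q7}
EF (a | ~b): least fixpoint, start Z0 = {q0, q2, q5, q6, q7}, add states with some successor in Z. Z1 = {q0, q2, q3, q4, q5, q6, q7}; fixed.
Sat(EF (a | ~b)) = {q0, q2, q3, q4, q5, q6, q7}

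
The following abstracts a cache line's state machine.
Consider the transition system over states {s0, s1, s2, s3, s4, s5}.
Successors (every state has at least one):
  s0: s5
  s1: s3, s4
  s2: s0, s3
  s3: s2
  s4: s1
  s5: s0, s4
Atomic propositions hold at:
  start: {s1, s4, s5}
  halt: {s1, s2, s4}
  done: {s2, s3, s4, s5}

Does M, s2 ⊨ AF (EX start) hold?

Sat(EX start) = {s : some successor in {s1, s4, s5}} = {s0, s1, s4, s5}
AF (EX start): least fixpoint, start Z0 = {s0, s1, s4, s5}, add states with every successor in Z. Already a fixed point.
Sat(AF (EX start)) = {s0, s1, s4, s5}
s2 ∉ Sat(AF (EX start)) = {s0, s1, s4, s5}, so the formula does not hold at s2.

No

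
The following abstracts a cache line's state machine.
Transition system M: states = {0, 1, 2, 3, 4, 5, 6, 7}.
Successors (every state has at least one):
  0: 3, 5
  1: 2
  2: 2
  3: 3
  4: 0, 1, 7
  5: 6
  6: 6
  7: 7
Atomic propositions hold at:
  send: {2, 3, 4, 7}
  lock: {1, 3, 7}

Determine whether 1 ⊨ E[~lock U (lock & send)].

Sat(~lock) = {0, 2, 4, 5, 6}
Sat(lock & send) = {3, 7}
E[~lock U (lock & send)]: least fixpoint, start Z0 = Sat((lock & send)) = {3, 7}, add states in Sat(~lock) with some successor in Z. Z1 = {0, 3, 4, 7}; fixed.
Sat(E[~lock U (lock & send)]) = {0, 3, 4, 7}
1 ∉ Sat(E[~lock U (lock & send)]) = {0, 3, 4, 7}, so the formula does not hold at 1.

No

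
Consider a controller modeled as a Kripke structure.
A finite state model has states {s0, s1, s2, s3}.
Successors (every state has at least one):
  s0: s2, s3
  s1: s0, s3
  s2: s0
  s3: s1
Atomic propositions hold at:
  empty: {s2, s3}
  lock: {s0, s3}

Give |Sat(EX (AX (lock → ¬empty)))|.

2

Sat(¬empty) = {s0, s1}
Sat(lock → ¬empty) = {s0, s1, s2}
Sat(AX (lock → ¬empty)) = {s : every successor in {s0, s1, s2}} = {s2, s3}
Sat(EX (AX (lock → ¬empty))) = {s : some successor in {s2, s3}} = {s0, s1}
|Sat(EX (AX (lock → ¬empty)))| = |{s0, s1}| = 2.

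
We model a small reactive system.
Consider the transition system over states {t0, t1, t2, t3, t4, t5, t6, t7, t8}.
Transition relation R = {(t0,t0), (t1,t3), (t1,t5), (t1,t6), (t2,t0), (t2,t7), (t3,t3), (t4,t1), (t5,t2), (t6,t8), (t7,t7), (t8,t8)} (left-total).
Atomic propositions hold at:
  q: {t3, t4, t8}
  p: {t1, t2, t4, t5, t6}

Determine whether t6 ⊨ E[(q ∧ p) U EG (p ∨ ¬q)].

No

Sat(q ∧ p) = {t4}
Sat(¬q) = {t0, t1, t2, t5, t6, t7}
Sat(p ∨ ¬q) = {t0, t1, t2, t4, t5, t6, t7}
EG (p ∨ ¬q): greatest fixpoint, start Z0 = {t0, t1, t2, t4, t5, t6, t7}, keep only states in Sat with some successor in Z. Z1 = {t0, t1, t2, t4, t5, t7}; fixed.
Sat(EG (p ∨ ¬q)) = {t0, t1, t2, t4, t5, t7}
E[(q ∧ p) U EG (p ∨ ¬q)]: least fixpoint, start Z0 = Sat(EG (p ∨ ¬q)) = {t0, t1, t2, t4, t5, t7}, add states in Sat(q ∧ p) with some successor in Z. Already a fixed point.
Sat(E[(q ∧ p) U EG (p ∨ ¬q)]) = {t0, t1, t2, t4, t5, t7}
t6 ∉ Sat(E[(q ∧ p) U EG (p ∨ ¬q)]) = {t0, t1, t2, t4, t5, t7}, so the formula does not hold at t6.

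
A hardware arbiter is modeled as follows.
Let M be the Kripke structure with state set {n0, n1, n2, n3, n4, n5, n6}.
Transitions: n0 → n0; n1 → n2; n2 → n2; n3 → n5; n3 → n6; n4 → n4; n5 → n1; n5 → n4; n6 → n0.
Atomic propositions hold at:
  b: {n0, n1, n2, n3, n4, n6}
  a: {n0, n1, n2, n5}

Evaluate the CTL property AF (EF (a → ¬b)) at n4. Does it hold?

Yes

Sat(¬b) = {n5}
Sat(a → ¬b) = {n3, n4, n5, n6}
EF (a → ¬b): least fixpoint, start Z0 = {n3, n4, n5, n6}, add states with some successor in Z. Already a fixed point.
Sat(EF (a → ¬b)) = {n3, n4, n5, n6}
AF (EF (a → ¬b)): least fixpoint, start Z0 = {n3, n4, n5, n6}, add states with every successor in Z. Already a fixed point.
Sat(AF (EF (a → ¬b))) = {n3, n4, n5, n6}
n4 ∈ Sat(AF (EF (a → ¬b))) = {n3, n4, n5, n6}, so the formula holds at n4.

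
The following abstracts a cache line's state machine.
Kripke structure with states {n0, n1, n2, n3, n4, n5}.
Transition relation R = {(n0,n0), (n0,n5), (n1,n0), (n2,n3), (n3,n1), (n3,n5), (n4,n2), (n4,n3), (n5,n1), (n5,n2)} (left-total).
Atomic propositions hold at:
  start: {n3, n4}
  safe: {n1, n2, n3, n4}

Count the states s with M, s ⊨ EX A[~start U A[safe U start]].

3

Sat(~start) = {n0, n1, n2, n5}
A[safe U start]: least fixpoint, start Z0 = Sat(start) = {n3, n4}, add states in Sat(safe) with every successor in Z. Z1 = {n2, n3, n4}; fixed.
Sat(A[safe U start]) = {n2, n3, n4}
A[~start U A[safe U start]]: least fixpoint, start Z0 = Sat(A[safe U start]) = {n2, n3, n4}, add states in Sat(~start) with every successor in Z. Already a fixed point.
Sat(A[~start U A[safe U start]]) = {n2, n3, n4}
Sat(EX A[~start U A[safe U start]]) = {s : some successor in {n2, n3, n4}} = {n2, n4, n5}
|Sat(EX A[~start U A[safe U start]])| = |{n2, n4, n5}| = 3.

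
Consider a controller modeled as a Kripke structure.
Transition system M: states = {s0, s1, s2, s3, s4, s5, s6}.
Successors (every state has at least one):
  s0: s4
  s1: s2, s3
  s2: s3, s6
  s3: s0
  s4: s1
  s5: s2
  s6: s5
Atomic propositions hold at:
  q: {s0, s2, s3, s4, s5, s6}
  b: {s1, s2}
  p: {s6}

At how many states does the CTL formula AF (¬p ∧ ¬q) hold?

Sat(¬p) = {s0, s1, s2, s3, s4, s5}
Sat(¬q) = {s1}
Sat(¬p ∧ ¬q) = {s1}
AF (¬p ∧ ¬q): least fixpoint, start Z0 = {s1}, add states with every successor in Z. Z1 = {s1, s4}; Z2 = {s0, s1, s4}; Z3 = {s0, s1, s3, s4}; fixed.
Sat(AF (¬p ∧ ¬q)) = {s0, s1, s3, s4}
|Sat(AF (¬p ∧ ¬q))| = |{s0, s1, s3, s4}| = 4.

4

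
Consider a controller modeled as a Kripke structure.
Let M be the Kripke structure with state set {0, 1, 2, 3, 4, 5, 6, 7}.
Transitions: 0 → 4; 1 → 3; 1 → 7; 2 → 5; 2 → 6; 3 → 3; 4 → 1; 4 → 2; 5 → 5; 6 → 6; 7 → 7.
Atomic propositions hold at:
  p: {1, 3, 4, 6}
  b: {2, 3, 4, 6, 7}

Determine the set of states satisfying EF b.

EF b: least fixpoint, start Z0 = {2, 3, 4, 6, 7}, add states with some successor in Z. Z1 = {0, 1, 2, 3, 4, 6, 7}; fixed.
Sat(EF b) = {0, 1, 2, 3, 4, 6, 7}

{0, 1, 2, 3, 4, 6, 7}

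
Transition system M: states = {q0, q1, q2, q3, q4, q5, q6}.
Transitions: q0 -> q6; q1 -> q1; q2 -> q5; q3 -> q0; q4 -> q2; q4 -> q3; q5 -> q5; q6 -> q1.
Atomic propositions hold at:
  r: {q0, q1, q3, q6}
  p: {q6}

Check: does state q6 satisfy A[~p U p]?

Yes

Sat(~p) = {q0, q1, q2, q3, q4, q5}
A[~p U p]: least fixpoint, start Z0 = Sat(p) = {q6}, add states in Sat(~p) with every successor in Z. Z1 = {q0, q6}; Z2 = {q0, q3, q6}; fixed.
Sat(A[~p U p]) = {q0, q3, q6}
q6 ∈ Sat(A[~p U p]) = {q0, q3, q6}, so the formula holds at q6.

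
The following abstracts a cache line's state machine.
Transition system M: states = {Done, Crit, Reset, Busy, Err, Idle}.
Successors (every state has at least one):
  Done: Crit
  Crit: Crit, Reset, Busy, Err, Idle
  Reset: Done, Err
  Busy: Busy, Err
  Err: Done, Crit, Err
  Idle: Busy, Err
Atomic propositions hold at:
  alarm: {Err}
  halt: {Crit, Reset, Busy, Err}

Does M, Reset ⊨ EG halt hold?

Yes

EG halt: greatest fixpoint, start Z0 = {Crit, Reset, Busy, Err}, keep only states in Sat with some successor in Z. Already a fixed point.
Sat(EG halt) = {Crit, Reset, Busy, Err}
Reset ∈ Sat(EG halt) = {Crit, Reset, Busy, Err}, so the formula holds at Reset.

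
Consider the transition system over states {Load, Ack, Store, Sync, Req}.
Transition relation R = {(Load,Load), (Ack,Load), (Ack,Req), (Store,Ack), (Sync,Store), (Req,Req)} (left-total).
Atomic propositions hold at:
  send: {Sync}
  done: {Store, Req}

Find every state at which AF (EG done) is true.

{Req}

EG done: greatest fixpoint, start Z0 = {Store, Req}, keep only states in Sat with some successor in Z. Z1 = {Req}; fixed.
Sat(EG done) = {Req}
AF (EG done): least fixpoint, start Z0 = {Req}, add states with every successor in Z. Already a fixed point.
Sat(AF (EG done)) = {Req}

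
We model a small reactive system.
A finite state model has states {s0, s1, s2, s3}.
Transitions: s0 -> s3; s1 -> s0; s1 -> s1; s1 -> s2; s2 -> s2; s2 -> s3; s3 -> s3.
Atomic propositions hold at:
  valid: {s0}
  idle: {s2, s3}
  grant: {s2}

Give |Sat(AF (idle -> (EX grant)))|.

Sat(EX grant) = {s : some successor in {s2}} = {s1, s2}
Sat(idle -> (EX grant)) = {s0, s1, s2}
AF (idle -> (EX grant)): least fixpoint, start Z0 = {s0, s1, s2}, add states with every successor in Z. Already a fixed point.
Sat(AF (idle -> (EX grant))) = {s0, s1, s2}
|Sat(AF (idle -> (EX grant)))| = |{s0, s1, s2}| = 3.

3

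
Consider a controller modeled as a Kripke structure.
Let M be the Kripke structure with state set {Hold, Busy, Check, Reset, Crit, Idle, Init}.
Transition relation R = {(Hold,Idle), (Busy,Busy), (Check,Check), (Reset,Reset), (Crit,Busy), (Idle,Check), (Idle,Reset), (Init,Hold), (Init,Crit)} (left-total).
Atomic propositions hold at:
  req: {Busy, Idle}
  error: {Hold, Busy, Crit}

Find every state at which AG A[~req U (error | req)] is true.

Sat(~req) = {Hold, Check, Reset, Crit, Init}
Sat(error | req) = {Hold, Busy, Crit, Idle}
A[~req U (error | req)]: least fixpoint, start Z0 = Sat((error | req)) = {Hold, Busy, Crit, Idle}, add states in Sat(~req) with every successor in Z. Z1 = {Hold, Busy, Crit, Idle, Init}; fixed.
Sat(A[~req U (error | req)]) = {Hold, Busy, Crit, Idle, Init}
AG A[~req U (error | req)]: greatest fixpoint, start Z0 = {Hold, Busy, Crit, Idle, Init}, keep only states in Sat with every successor in Z. Z1 = {Hold, Busy, Crit, Init}; Z2 = {Busy, Crit, Init}; Z3 = {Busy, Crit}; fixed.
Sat(AG A[~req U (error | req)]) = {Busy, Crit}

{Busy, Crit}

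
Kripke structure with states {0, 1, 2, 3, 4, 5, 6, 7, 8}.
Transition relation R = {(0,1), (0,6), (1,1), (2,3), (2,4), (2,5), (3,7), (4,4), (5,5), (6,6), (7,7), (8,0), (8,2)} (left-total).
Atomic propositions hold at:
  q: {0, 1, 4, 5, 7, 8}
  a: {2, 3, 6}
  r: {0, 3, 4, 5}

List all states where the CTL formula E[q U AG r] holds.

AG r: greatest fixpoint, start Z0 = {0, 3, 4, 5}, keep only states in Sat with every successor in Z. Z1 = {4, 5}; fixed.
Sat(AG r) = {4, 5}
E[q U AG r]: least fixpoint, start Z0 = Sat(AG r) = {4, 5}, add states in Sat(q) with some successor in Z. Already a fixed point.
Sat(E[q U AG r]) = {4, 5}

{4, 5}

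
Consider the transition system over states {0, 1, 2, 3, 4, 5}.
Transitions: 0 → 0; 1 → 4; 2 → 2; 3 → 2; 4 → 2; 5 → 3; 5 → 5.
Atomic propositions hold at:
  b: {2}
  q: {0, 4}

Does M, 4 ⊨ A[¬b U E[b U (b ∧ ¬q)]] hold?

Sat(¬b) = {0, 1, 3, 4, 5}
Sat(¬q) = {1, 2, 3, 5}
Sat(b ∧ ¬q) = {2}
E[b U (b ∧ ¬q)]: least fixpoint, start Z0 = Sat((b ∧ ¬q)) = {2}, add states in Sat(b) with some successor in Z. Already a fixed point.
Sat(E[b U (b ∧ ¬q)]) = {2}
A[¬b U E[b U (b ∧ ¬q)]]: least fixpoint, start Z0 = Sat(E[b U (b ∧ ¬q)]) = {2}, add states in Sat(¬b) with every successor in Z. Z1 = {2, 3, 4}; Z2 = {1, 2, 3, 4}; fixed.
Sat(A[¬b U E[b U (b ∧ ¬q)]]) = {1, 2, 3, 4}
4 ∈ Sat(A[¬b U E[b U (b ∧ ¬q)]]) = {1, 2, 3, 4}, so the formula holds at 4.

Yes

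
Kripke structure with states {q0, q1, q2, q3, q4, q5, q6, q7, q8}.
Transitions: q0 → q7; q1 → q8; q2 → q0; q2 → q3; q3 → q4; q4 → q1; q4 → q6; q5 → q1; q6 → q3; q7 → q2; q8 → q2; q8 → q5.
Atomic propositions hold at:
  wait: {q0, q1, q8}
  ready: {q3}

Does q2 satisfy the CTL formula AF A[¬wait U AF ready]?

No

Sat(¬wait) = {q2, q3, q4, q5, q6, q7}
AF ready: least fixpoint, start Z0 = {q3}, add states with every successor in Z. Z1 = {q3, q6}; fixed.
Sat(AF ready) = {q3, q6}
A[¬wait U AF ready]: least fixpoint, start Z0 = Sat(AF ready) = {q3, q6}, add states in Sat(¬wait) with every successor in Z. Already a fixed point.
Sat(A[¬wait U AF ready]) = {q3, q6}
AF A[¬wait U AF ready]: least fixpoint, start Z0 = {q3, q6}, add states with every successor in Z. Already a fixed point.
Sat(AF A[¬wait U AF ready]) = {q3, q6}
q2 ∉ Sat(AF A[¬wait U AF ready]) = {q3, q6}, so the formula does not hold at q2.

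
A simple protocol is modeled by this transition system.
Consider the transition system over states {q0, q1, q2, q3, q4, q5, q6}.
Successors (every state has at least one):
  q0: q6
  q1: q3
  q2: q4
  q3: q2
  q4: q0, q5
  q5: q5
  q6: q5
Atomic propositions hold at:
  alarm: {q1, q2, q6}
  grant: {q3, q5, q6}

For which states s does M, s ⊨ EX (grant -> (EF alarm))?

EF alarm: least fixpoint, start Z0 = {q1, q2, q6}, add states with some successor in Z. Z1 = {q0, q1, q2, q3, q6}; Z2 = {q0, q1, q2, q3, q4, q6}; fixed.
Sat(EF alarm) = {q0, q1, q2, q3, q4, q6}
Sat(grant -> (EF alarm)) = {q0, q1, q2, q3, q4, q6}
Sat(EX (grant -> (EF alarm))) = {s : some successor in {q0, q1, q2, q3, q4, q6}} = {q0, q1, q2, q3, q4}

{q0, q1, q2, q3, q4}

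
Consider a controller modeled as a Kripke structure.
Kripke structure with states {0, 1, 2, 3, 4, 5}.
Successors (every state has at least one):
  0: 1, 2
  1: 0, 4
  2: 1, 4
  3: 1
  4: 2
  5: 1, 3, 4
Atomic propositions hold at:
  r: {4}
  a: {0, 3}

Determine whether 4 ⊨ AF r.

AF r: least fixpoint, start Z0 = {4}, add states with every successor in Z. Already a fixed point.
Sat(AF r) = {4}
4 ∈ Sat(AF r) = {4}, so the formula holds at 4.

Yes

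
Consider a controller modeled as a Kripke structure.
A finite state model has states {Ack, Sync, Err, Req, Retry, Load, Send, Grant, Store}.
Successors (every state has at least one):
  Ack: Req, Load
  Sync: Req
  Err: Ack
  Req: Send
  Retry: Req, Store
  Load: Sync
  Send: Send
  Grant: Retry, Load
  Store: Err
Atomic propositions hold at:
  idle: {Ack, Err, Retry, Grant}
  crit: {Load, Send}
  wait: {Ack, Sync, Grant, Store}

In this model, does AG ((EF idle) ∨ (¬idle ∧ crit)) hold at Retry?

EF idle: least fixpoint, start Z0 = {Ack, Err, Retry, Grant}, add states with some successor in Z. Z1 = {Ack, Err, Retry, Grant, Store}; fixed.
Sat(EF idle) = {Ack, Err, Retry, Grant, Store}
Sat(¬idle) = {Sync, Req, Load, Send, Store}
Sat(¬idle ∧ crit) = {Load, Send}
Sat((EF idle) ∨ (¬idle ∧ crit)) = {Ack, Err, Retry, Load, Send, Grant, Store}
AG ((EF idle) ∨ (¬idle ∧ crit)): greatest fixpoint, start Z0 = {Ack, Err, Retry, Load, Send, Grant, Store}, keep only states in Sat with every successor in Z. Z1 = {Err, Send, Grant, Store}; Z2 = {Send, Store}; Z3 = {Send}; fixed.
Sat(AG ((EF idle) ∨ (¬idle ∧ crit))) = {Send}
Retry ∉ Sat(AG ((EF idle) ∨ (¬idle ∧ crit))) = {Send}, so the formula does not hold at Retry.

No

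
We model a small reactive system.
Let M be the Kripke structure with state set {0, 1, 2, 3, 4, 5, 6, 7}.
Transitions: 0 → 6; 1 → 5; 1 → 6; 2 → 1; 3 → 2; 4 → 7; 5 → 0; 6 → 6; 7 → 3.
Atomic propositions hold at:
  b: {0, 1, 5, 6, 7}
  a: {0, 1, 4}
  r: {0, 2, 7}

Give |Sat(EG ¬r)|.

2

Sat(¬r) = {1, 3, 4, 5, 6}
EG ¬r: greatest fixpoint, start Z0 = {1, 3, 4, 5, 6}, keep only states in Sat with some successor in Z. Z1 = {1, 6}; fixed.
Sat(EG ¬r) = {1, 6}
|Sat(EG ¬r)| = |{1, 6}| = 2.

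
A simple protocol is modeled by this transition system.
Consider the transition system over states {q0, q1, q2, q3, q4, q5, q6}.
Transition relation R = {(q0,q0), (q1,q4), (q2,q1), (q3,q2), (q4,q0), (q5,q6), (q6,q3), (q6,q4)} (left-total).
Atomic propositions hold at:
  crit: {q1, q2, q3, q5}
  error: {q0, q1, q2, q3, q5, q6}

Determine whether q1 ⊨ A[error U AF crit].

Yes

AF crit: least fixpoint, start Z0 = {q1, q2, q3, q5}, add states with every successor in Z. Already a fixed point.
Sat(AF crit) = {q1, q2, q3, q5}
A[error U AF crit]: least fixpoint, start Z0 = Sat(AF crit) = {q1, q2, q3, q5}, add states in Sat(error) with every successor in Z. Already a fixed point.
Sat(A[error U AF crit]) = {q1, q2, q3, q5}
q1 ∈ Sat(A[error U AF crit]) = {q1, q2, q3, q5}, so the formula holds at q1.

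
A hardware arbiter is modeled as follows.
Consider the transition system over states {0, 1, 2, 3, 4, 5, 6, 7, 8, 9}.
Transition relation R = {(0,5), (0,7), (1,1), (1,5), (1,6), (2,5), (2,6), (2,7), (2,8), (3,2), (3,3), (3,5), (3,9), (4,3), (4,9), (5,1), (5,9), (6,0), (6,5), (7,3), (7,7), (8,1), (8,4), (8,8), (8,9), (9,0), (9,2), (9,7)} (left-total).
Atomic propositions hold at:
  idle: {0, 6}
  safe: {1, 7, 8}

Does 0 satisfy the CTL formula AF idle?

Yes

AF idle: least fixpoint, start Z0 = {0, 6}, add states with every successor in Z. Already a fixed point.
Sat(AF idle) = {0, 6}
0 ∈ Sat(AF idle) = {0, 6}, so the formula holds at 0.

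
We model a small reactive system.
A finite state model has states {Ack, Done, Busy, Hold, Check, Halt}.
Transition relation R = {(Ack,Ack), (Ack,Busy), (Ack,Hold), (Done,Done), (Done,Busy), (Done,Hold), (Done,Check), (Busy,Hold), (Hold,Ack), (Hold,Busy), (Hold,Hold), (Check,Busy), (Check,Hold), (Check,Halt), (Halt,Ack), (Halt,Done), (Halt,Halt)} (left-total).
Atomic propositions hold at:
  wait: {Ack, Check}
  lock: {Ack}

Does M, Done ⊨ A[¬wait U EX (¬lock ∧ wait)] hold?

Sat(¬wait) = {Done, Busy, Hold, Halt}
Sat(¬lock) = {Done, Busy, Hold, Check, Halt}
Sat(¬lock ∧ wait) = {Check}
Sat(EX (¬lock ∧ wait)) = {s : some successor in {Check}} = {Done}
A[¬wait U EX (¬lock ∧ wait)]: least fixpoint, start Z0 = Sat(EX (¬lock ∧ wait)) = {Done}, add states in Sat(¬wait) with every successor in Z. Already a fixed point.
Sat(A[¬wait U EX (¬lock ∧ wait)]) = {Done}
Done ∈ Sat(A[¬wait U EX (¬lock ∧ wait)]) = {Done}, so the formula holds at Done.

Yes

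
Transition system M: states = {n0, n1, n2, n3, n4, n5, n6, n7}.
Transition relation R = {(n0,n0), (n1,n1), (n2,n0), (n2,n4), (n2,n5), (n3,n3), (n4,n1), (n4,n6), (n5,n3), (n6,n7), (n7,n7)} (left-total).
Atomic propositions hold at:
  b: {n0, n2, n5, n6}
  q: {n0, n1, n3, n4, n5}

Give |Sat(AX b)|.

Sat(AX b) = {s : every successor in {n0, n2, n5, n6}} = {n0}
|Sat(AX b)| = |{n0}| = 1.

1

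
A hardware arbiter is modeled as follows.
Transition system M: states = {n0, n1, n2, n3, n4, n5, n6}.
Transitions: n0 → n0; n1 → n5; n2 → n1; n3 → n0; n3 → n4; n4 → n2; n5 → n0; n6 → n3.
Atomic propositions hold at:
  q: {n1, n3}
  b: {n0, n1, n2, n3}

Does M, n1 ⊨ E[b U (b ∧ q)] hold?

Yes

Sat(b ∧ q) = {n1, n3}
E[b U (b ∧ q)]: least fixpoint, start Z0 = Sat((b ∧ q)) = {n1, n3}, add states in Sat(b) with some successor in Z. Z1 = {n1, n2, n3}; fixed.
Sat(E[b U (b ∧ q)]) = {n1, n2, n3}
n1 ∈ Sat(E[b U (b ∧ q)]) = {n1, n2, n3}, so the formula holds at n1.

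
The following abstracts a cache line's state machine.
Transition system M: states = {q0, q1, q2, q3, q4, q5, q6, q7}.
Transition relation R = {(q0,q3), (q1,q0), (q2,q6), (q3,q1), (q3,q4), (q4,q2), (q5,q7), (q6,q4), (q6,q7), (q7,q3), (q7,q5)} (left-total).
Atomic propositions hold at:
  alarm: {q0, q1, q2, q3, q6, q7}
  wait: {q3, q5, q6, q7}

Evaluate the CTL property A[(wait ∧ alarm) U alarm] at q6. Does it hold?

Sat(wait ∧ alarm) = {q3, q6, q7}
A[(wait ∧ alarm) U alarm]: least fixpoint, start Z0 = Sat(alarm) = {q0, q1, q2, q3, q6, q7}, add states in Sat(wait ∧ alarm) with every successor in Z. Already a fixed point.
Sat(A[(wait ∧ alarm) U alarm]) = {q0, q1, q2, q3, q6, q7}
q6 ∈ Sat(A[(wait ∧ alarm) U alarm]) = {q0, q1, q2, q3, q6, q7}, so the formula holds at q6.

Yes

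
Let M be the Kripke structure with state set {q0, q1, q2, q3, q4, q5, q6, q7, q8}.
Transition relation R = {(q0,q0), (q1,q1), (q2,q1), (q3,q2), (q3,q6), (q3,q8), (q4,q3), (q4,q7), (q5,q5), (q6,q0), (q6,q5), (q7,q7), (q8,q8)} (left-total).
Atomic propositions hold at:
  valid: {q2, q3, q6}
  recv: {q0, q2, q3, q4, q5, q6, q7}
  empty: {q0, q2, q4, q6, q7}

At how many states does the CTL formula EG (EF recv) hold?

6

EF recv: least fixpoint, start Z0 = {q0, q2, q3, q4, q5, q6, q7}, add states with some successor in Z. Already a fixed point.
Sat(EF recv) = {q0, q2, q3, q4, q5, q6, q7}
EG (EF recv): greatest fixpoint, start Z0 = {q0, q2, q3, q4, q5, q6, q7}, keep only states in Sat with some successor in Z. Z1 = {q0, q3, q4, q5, q6, q7}; fixed.
Sat(EG (EF recv)) = {q0, q3, q4, q5, q6, q7}
|Sat(EG (EF recv))| = |{q0, q3, q4, q5, q6, q7}| = 6.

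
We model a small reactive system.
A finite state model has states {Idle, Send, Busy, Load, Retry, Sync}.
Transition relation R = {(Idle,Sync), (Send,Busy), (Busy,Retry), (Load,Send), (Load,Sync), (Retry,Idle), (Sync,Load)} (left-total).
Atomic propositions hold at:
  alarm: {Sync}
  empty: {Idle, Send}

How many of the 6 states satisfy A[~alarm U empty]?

Sat(~alarm) = {Idle, Send, Busy, Load, Retry}
A[~alarm U empty]: least fixpoint, start Z0 = Sat(empty) = {Idle, Send}, add states in Sat(~alarm) with every successor in Z. Z1 = {Idle, Send, Retry}; Z2 = {Idle, Send, Busy, Retry}; fixed.
Sat(A[~alarm U empty]) = {Idle, Send, Busy, Retry}
|Sat(A[~alarm U empty])| = |{Idle, Send, Busy, Retry}| = 4.

4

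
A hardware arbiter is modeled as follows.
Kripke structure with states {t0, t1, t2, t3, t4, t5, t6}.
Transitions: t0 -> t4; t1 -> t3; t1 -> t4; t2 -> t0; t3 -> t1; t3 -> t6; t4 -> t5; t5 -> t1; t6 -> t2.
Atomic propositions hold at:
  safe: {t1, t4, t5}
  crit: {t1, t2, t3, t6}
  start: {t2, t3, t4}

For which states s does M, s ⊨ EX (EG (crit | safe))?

Sat(crit | safe) = {t1, t2, t3, t4, t5, t6}
EG (crit | safe): greatest fixpoint, start Z0 = {t1, t2, t3, t4, t5, t6}, keep only states in Sat with some successor in Z. Z1 = {t1, t3, t4, t5, t6}; Z2 = {t1, t3, t4, t5}; fixed.
Sat(EG (crit | safe)) = {t1, t3, t4, t5}
Sat(EX (EG (crit | safe))) = {s : some successor in {t1, t3, t4, t5}} = {t0, t1, t3, t4, t5}

{t0, t1, t3, t4, t5}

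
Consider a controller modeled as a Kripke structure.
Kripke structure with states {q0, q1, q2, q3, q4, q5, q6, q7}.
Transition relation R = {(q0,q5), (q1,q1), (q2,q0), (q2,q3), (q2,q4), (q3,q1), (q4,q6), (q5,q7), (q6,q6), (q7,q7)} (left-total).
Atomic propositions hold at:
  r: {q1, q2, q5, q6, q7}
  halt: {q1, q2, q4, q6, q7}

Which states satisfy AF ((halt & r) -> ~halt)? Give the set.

{q0, q2, q3, q4, q5}

Sat(halt & r) = {q1, q2, q6, q7}
Sat(~halt) = {q0, q3, q5}
Sat((halt & r) -> ~halt) = {q0, q3, q4, q5}
AF ((halt & r) -> ~halt): least fixpoint, start Z0 = {q0, q3, q4, q5}, add states with every successor in Z. Z1 = {q0, q2, q3, q4, q5}; fixed.
Sat(AF ((halt & r) -> ~halt)) = {q0, q2, q3, q4, q5}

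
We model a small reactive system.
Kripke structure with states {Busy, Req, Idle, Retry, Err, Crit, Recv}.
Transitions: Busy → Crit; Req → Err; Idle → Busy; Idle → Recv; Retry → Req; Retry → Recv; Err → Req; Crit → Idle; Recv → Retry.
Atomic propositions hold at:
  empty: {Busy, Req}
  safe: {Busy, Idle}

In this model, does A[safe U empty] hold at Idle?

No

A[safe U empty]: least fixpoint, start Z0 = Sat(empty) = {Busy, Req}, add states in Sat(safe) with every successor in Z. Already a fixed point.
Sat(A[safe U empty]) = {Busy, Req}
Idle ∉ Sat(A[safe U empty]) = {Busy, Req}, so the formula does not hold at Idle.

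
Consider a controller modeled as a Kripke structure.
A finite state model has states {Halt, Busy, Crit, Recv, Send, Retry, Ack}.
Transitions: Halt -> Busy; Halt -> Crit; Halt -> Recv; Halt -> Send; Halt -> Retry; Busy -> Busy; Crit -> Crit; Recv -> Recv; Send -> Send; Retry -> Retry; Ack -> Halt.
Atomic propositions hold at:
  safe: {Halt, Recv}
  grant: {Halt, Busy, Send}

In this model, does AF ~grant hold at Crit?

Yes

Sat(~grant) = {Crit, Recv, Retry, Ack}
AF ~grant: least fixpoint, start Z0 = {Crit, Recv, Retry, Ack}, add states with every successor in Z. Already a fixed point.
Sat(AF ~grant) = {Crit, Recv, Retry, Ack}
Crit ∈ Sat(AF ~grant) = {Crit, Recv, Retry, Ack}, so the formula holds at Crit.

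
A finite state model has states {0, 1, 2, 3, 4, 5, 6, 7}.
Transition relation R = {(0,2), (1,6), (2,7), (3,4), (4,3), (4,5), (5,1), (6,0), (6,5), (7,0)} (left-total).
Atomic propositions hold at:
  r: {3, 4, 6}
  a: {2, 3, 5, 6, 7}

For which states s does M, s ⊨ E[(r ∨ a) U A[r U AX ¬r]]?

Sat(r ∨ a) = {2, 3, 4, 5, 6, 7}
Sat(¬r) = {0, 1, 2, 5, 7}
Sat(AX ¬r) = {s : every successor in {0, 1, 2, 5, 7}} = {0, 2, 5, 6, 7}
A[r U AX ¬r]: least fixpoint, start Z0 = Sat(AX ¬r) = {0, 2, 5, 6, 7}, add states in Sat(r) with every successor in Z. Already a fixed point.
Sat(A[r U AX ¬r]) = {0, 2, 5, 6, 7}
E[(r ∨ a) U A[r U AX ¬r]]: least fixpoint, start Z0 = Sat(A[r U AX ¬r]) = {0, 2, 5, 6, 7}, add states in Sat(r ∨ a) with some successor in Z. Z1 = {0, 2, 4, 5, 6, 7}; Z2 = {0, 2, 3, 4, 5, 6, 7}; fixed.
Sat(E[(r ∨ a) U A[r U AX ¬r]]) = {0, 2, 3, 4, 5, 6, 7}

{0, 2, 3, 4, 5, 6, 7}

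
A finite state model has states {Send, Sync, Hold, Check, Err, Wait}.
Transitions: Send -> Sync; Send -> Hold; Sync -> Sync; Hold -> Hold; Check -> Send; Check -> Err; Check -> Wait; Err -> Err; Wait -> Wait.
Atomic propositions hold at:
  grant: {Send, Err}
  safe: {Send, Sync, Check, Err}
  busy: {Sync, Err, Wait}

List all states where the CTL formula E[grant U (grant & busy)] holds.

Sat(grant & busy) = {Err}
E[grant U (grant & busy)]: least fixpoint, start Z0 = Sat((grant & busy)) = {Err}, add states in Sat(grant) with some successor in Z. Already a fixed point.
Sat(E[grant U (grant & busy)]) = {Err}

{Err}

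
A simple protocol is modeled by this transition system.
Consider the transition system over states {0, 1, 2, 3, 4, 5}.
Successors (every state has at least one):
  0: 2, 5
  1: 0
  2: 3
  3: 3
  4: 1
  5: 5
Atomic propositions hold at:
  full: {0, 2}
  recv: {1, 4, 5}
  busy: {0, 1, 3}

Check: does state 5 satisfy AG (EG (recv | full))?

Yes

Sat(recv | full) = {0, 1, 2, 4, 5}
EG (recv | full): greatest fixpoint, start Z0 = {0, 1, 2, 4, 5}, keep only states in Sat with some successor in Z. Z1 = {0, 1, 4, 5}; fixed.
Sat(EG (recv | full)) = {0, 1, 4, 5}
AG (EG (recv | full)): greatest fixpoint, start Z0 = {0, 1, 4, 5}, keep only states in Sat with every successor in Z. Z1 = {1, 4, 5}; Z2 = {4, 5}; Z3 = {5}; fixed.
Sat(AG (EG (recv | full))) = {5}
5 ∈ Sat(AG (EG (recv | full))) = {5}, so the formula holds at 5.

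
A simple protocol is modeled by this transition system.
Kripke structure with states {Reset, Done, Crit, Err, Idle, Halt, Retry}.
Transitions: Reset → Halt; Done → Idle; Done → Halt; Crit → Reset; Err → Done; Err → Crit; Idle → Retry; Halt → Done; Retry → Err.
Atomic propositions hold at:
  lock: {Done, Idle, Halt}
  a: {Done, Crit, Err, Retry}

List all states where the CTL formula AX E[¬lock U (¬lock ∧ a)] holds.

{Idle, Retry}

Sat(¬lock) = {Reset, Crit, Err, Retry}
Sat(¬lock ∧ a) = {Crit, Err, Retry}
E[¬lock U (¬lock ∧ a)]: least fixpoint, start Z0 = Sat((¬lock ∧ a)) = {Crit, Err, Retry}, add states in Sat(¬lock) with some successor in Z. Already a fixed point.
Sat(E[¬lock U (¬lock ∧ a)]) = {Crit, Err, Retry}
Sat(AX E[¬lock U (¬lock ∧ a)]) = {s : every successor in {Crit, Err, Retry}} = {Idle, Retry}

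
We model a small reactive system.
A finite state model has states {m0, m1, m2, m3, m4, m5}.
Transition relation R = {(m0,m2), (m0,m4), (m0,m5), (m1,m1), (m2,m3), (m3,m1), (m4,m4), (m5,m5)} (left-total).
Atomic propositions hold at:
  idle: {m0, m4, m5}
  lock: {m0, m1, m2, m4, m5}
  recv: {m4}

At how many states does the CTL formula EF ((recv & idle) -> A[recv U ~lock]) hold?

Sat(recv & idle) = {m4}
Sat(~lock) = {m3}
A[recv U ~lock]: least fixpoint, start Z0 = Sat(~lock) = {m3}, add states in Sat(recv) with every successor in Z. Already a fixed point.
Sat(A[recv U ~lock]) = {m3}
Sat((recv & idle) -> A[recv U ~lock]) = {m0, m1, m2, m3, m5}
EF ((recv & idle) -> A[recv U ~lock]): least fixpoint, start Z0 = {m0, m1, m2, m3, m5}, add states with some successor in Z. Already a fixed point.
Sat(EF ((recv & idle) -> A[recv U ~lock])) = {m0, m1, m2, m3, m5}
|Sat(EF ((recv & idle) -> A[recv U ~lock]))| = |{m0, m1, m2, m3, m5}| = 5.

5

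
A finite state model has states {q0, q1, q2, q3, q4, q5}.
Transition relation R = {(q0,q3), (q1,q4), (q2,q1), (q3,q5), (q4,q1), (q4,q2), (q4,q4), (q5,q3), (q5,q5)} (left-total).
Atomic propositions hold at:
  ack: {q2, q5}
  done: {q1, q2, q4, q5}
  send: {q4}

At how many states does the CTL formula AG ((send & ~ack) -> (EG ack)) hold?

3

Sat(~ack) = {q0, q1, q3, q4}
Sat(send & ~ack) = {q4}
EG ack: greatest fixpoint, start Z0 = {q2, q5}, keep only states in Sat with some successor in Z. Z1 = {q5}; fixed.
Sat(EG ack) = {q5}
Sat((send & ~ack) -> (EG ack)) = {q0, q1, q2, q3, q5}
AG ((send & ~ack) -> (EG ack)): greatest fixpoint, start Z0 = {q0, q1, q2, q3, q5}, keep only states in Sat with every successor in Z. Z1 = {q0, q2, q3, q5}; Z2 = {q0, q3, q5}; fixed.
Sat(AG ((send & ~ack) -> (EG ack))) = {q0, q3, q5}
|Sat(AG ((send & ~ack) -> (EG ack)))| = |{q0, q3, q5}| = 3.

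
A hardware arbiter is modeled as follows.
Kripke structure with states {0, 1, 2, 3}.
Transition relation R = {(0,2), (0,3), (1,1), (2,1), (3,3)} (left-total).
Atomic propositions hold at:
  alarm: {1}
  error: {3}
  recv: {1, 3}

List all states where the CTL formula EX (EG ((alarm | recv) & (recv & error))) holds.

{0, 3}

Sat(alarm | recv) = {1, 3}
Sat(recv & error) = {3}
Sat((alarm | recv) & (recv & error)) = {3}
EG ((alarm | recv) & (recv & error)): greatest fixpoint, start Z0 = {3}, keep only states in Sat with some successor in Z. Already a fixed point.
Sat(EG ((alarm | recv) & (recv & error))) = {3}
Sat(EX (EG ((alarm | recv) & (recv & error)))) = {s : some successor in {3}} = {0, 3}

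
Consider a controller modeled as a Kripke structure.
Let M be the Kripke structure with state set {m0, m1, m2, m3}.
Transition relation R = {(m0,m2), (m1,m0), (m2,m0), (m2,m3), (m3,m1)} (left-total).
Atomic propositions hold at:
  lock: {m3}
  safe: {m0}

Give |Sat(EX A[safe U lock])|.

A[safe U lock]: least fixpoint, start Z0 = Sat(lock) = {m3}, add states in Sat(safe) with every successor in Z. Already a fixed point.
Sat(A[safe U lock]) = {m3}
Sat(EX A[safe U lock]) = {s : some successor in {m3}} = {m2}
|Sat(EX A[safe U lock])| = |{m2}| = 1.

1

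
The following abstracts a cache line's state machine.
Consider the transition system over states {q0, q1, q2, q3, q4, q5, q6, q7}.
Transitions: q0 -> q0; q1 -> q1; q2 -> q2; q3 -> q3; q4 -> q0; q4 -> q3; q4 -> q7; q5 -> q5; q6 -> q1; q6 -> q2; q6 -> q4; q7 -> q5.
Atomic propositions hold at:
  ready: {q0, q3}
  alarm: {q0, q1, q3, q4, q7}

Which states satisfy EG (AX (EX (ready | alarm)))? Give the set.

{q0, q1, q3}

Sat(ready | alarm) = {q0, q1, q3, q4, q7}
Sat(EX (ready | alarm)) = {s : some successor in {q0, q1, q3, q4, q7}} = {q0, q1, q3, q4, q6}
Sat(AX (EX (ready | alarm))) = {s : every successor in {q0, q1, q3, q4, q6}} = {q0, q1, q3}
EG (AX (EX (ready | alarm))): greatest fixpoint, start Z0 = {q0, q1, q3}, keep only states in Sat with some successor in Z. Already a fixed point.
Sat(EG (AX (EX (ready | alarm)))) = {q0, q1, q3}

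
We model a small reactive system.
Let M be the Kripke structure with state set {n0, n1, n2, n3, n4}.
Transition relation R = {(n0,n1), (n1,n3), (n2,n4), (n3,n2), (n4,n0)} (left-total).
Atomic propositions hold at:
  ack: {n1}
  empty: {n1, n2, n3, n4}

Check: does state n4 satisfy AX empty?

Sat(AX empty) = {s : every successor in {n1, n2, n3, n4}} = {n0, n1, n2, n3}
n4 ∉ Sat(AX empty) = {n0, n1, n2, n3}, so the formula does not hold at n4.

No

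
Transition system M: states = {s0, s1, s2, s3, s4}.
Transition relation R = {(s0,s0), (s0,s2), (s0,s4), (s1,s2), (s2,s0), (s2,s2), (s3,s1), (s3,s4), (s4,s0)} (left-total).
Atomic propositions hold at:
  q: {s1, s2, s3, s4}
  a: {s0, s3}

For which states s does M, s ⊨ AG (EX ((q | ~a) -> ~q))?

Sat(~a) = {s1, s2, s4}
Sat(q | ~a) = {s1, s2, s3, s4}
Sat(~q) = {s0}
Sat((q | ~a) -> ~q) = {s0}
Sat(EX ((q | ~a) -> ~q)) = {s : some successor in {s0}} = {s0, s2, s4}
AG (EX ((q | ~a) -> ~q)): greatest fixpoint, start Z0 = {s0, s2, s4}, keep only states in Sat with every successor in Z. Already a fixed point.
Sat(AG (EX ((q | ~a) -> ~q))) = {s0, s2, s4}

{s0, s2, s4}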